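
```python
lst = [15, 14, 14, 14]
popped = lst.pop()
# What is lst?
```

[15, 14, 14]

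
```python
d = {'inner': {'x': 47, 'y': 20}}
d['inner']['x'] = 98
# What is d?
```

After line 1: d = {'inner': {'x': 47, 'y': 20}}
After line 2 (inner x overwritten): d = {'inner': {'x': 98, 'y': 20}}

{'inner': {'x': 98, 'y': 20}}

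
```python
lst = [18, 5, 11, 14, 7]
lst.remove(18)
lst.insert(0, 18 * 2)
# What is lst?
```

After line 1: lst = [18, 5, 11, 14, 7]
After line 2 (remove first 18): lst = [5, 11, 14, 7]
After line 3 (insert 36 at index 0): lst = [36, 5, 11, 14, 7]

[36, 5, 11, 14, 7]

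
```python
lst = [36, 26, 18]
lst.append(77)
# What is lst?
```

[36, 26, 18, 77]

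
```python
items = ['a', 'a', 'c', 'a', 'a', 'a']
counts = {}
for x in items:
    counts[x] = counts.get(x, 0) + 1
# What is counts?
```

Initial: counts = {}, items = ['a', 'a', 'c', 'a', 'a', 'a']
See 'a': counts = {'a': 1}
See 'a': counts = {'a': 2}
See 'c': counts = {'a': 2, 'c': 1}
See 'a': counts = {'a': 3, 'c': 1}
See 'a': counts = {'a': 4, 'c': 1}
See 'a': counts = {'a': 5, 'c': 1}

{'a': 5, 'c': 1}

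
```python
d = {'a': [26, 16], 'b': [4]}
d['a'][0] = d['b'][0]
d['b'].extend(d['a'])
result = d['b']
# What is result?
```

After line 1: d = {'a': [26, 16], 'b': [4]}
After line 2 (a[0] = b[0] = 4): d = {'a': [4, 16], 'b': [4]}
After line 3 (b.extend(a) appends [4, 16]): d = {'a': [4, 16], 'b': [4, 4, 16]}
After line 4: result = d['b'] = [4, 4, 16]

[4, 4, 16]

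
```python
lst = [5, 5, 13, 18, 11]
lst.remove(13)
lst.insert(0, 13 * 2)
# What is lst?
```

After line 1: lst = [5, 5, 13, 18, 11]
After line 2 (remove first 13): lst = [5, 5, 18, 11]
After line 3 (insert 26 at index 0): lst = [26, 5, 5, 18, 11]

[26, 5, 5, 18, 11]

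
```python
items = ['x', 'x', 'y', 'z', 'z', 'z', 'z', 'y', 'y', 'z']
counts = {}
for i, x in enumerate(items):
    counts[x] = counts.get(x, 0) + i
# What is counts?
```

Initial: counts = {}, items = ['x', 'x', 'y', 'z', 'z', 'z', 'z', 'y', 'y', 'z']
i=0, x='x': counts = {'x': 0}
i=1, x='x': counts = {'x': 1}
i=2, x='y': counts = {'x': 1, 'y': 2}
i=3, x='z': counts = {'x': 1, 'y': 2, 'z': 3}
i=4, x='z': counts = {'x': 1, 'y': 2, 'z': 7}
i=5, x='z': counts = {'x': 1, 'y': 2, 'z': 12}
i=6, x='z': counts = {'x': 1, 'y': 2, 'z': 18}
i=7, x='y': counts = {'x': 1, 'y': 9, 'z': 18}
i=8, x='y': counts = {'x': 1, 'y': 17, 'z': 18}
i=9, x='z': counts = {'x': 1, 'y': 17, 'z': 27}

{'x': 1, 'y': 17, 'z': 27}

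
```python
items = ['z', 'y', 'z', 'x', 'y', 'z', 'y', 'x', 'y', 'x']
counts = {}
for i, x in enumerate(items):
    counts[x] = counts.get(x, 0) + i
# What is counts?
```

Initial: counts = {}, items = ['z', 'y', 'z', 'x', 'y', 'z', 'y', 'x', 'y', 'x']
i=0, x='z': counts = {'z': 0}
i=1, x='y': counts = {'z': 0, 'y': 1}
i=2, x='z': counts = {'z': 2, 'y': 1}
i=3, x='x': counts = {'z': 2, 'y': 1, 'x': 3}
i=4, x='y': counts = {'z': 2, 'y': 5, 'x': 3}
i=5, x='z': counts = {'z': 7, 'y': 5, 'x': 3}
i=6, x='y': counts = {'z': 7, 'y': 11, 'x': 3}
i=7, x='x': counts = {'z': 7, 'y': 11, 'x': 10}
i=8, x='y': counts = {'z': 7, 'y': 19, 'x': 10}
i=9, x='x': counts = {'z': 7, 'y': 19, 'x': 19}

{'z': 7, 'y': 19, 'x': 19}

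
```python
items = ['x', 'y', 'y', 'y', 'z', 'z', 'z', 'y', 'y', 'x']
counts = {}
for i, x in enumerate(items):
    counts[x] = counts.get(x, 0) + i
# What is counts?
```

Initial: counts = {}, items = ['x', 'y', 'y', 'y', 'z', 'z', 'z', 'y', 'y', 'x']
i=0, x='x': counts = {'x': 0}
i=1, x='y': counts = {'x': 0, 'y': 1}
i=2, x='y': counts = {'x': 0, 'y': 3}
i=3, x='y': counts = {'x': 0, 'y': 6}
i=4, x='z': counts = {'x': 0, 'y': 6, 'z': 4}
i=5, x='z': counts = {'x': 0, 'y': 6, 'z': 9}
i=6, x='z': counts = {'x': 0, 'y': 6, 'z': 15}
i=7, x='y': counts = {'x': 0, 'y': 13, 'z': 15}
i=8, x='y': counts = {'x': 0, 'y': 21, 'z': 15}
i=9, x='x': counts = {'x': 9, 'y': 21, 'z': 15}

{'x': 9, 'y': 21, 'z': 15}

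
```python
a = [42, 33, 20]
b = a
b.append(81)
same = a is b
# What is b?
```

After line 1: a = [42, 33, 20]
After line 2 (b = a is an alias, same object): a = [42, 33, 20], b = [42, 33, 20]
After line 3 (b.append mutates the shared list): a = [42, 33, 20, 81], b = [42, 33, 20, 81]
After line 4 (same = a is b; same object -> True): same = True

[42, 33, 20, 81]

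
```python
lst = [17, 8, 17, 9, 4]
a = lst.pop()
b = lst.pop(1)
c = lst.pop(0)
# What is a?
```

After line 1: lst = [17, 8, 17, 9, 4]
After line 2 (pop() -> a = 4): lst = [17, 8, 17, 9]
After line 3 (pop(1) -> b = 8): lst = [17, 17, 9]
After line 4 (pop(0) -> c = 17): lst = [17, 9]

4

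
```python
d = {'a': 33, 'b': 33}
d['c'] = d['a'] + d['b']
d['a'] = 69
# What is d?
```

After line 1: d = {'a': 33, 'b': 33}
After line 2 (d['c'] = 33 + 33): d = {'a': 33, 'b': 33, 'c': 66}
After line 3: d = {'a': 69, 'b': 33, 'c': 66}

{'a': 69, 'b': 33, 'c': 66}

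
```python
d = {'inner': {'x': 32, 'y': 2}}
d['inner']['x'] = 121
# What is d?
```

After line 1: d = {'inner': {'x': 32, 'y': 2}}
After line 2 (inner x overwritten): d = {'inner': {'x': 121, 'y': 2}}

{'inner': {'x': 121, 'y': 2}}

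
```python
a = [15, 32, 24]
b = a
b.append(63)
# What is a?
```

After line 1: a = [15, 32, 24]
After line 2 (b = a is an alias, same object): a = [15, 32, 24], b = [15, 32, 24]
After line 3 (b.append mutates the shared list): a = [15, 32, 24, 63], b = [15, 32, 24, 63]

[15, 32, 24, 63]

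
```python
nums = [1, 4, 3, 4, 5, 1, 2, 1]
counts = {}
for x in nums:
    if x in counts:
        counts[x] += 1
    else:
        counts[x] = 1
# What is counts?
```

Initial: counts = {}, nums = [1, 4, 3, 4, 5, 1, 2, 1]
See 1: counts = {1: 1}
See 4: counts = {1: 1, 4: 1}
See 3: counts = {1: 1, 4: 1, 3: 1}
See 4: counts = {1: 1, 4: 2, 3: 1}
See 5: counts = {1: 1, 4: 2, 3: 1, 5: 1}
See 1: counts = {1: 2, 4: 2, 3: 1, 5: 1}
See 2: counts = {1: 2, 4: 2, 3: 1, 5: 1, 2: 1}
See 1: counts = {1: 3, 4: 2, 3: 1, 5: 1, 2: 1}

{1: 3, 4: 2, 3: 1, 5: 1, 2: 1}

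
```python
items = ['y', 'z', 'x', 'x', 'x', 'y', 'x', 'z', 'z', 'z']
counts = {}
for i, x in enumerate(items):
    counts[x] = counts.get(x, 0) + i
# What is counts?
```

Initial: counts = {}, items = ['y', 'z', 'x', 'x', 'x', 'y', 'x', 'z', 'z', 'z']
i=0, x='y': counts = {'y': 0}
i=1, x='z': counts = {'y': 0, 'z': 1}
i=2, x='x': counts = {'y': 0, 'z': 1, 'x': 2}
i=3, x='x': counts = {'y': 0, 'z': 1, 'x': 5}
i=4, x='x': counts = {'y': 0, 'z': 1, 'x': 9}
i=5, x='y': counts = {'y': 5, 'z': 1, 'x': 9}
i=6, x='x': counts = {'y': 5, 'z': 1, 'x': 15}
i=7, x='z': counts = {'y': 5, 'z': 8, 'x': 15}
i=8, x='z': counts = {'y': 5, 'z': 16, 'x': 15}
i=9, x='z': counts = {'y': 5, 'z': 25, 'x': 15}

{'y': 5, 'z': 25, 'x': 15}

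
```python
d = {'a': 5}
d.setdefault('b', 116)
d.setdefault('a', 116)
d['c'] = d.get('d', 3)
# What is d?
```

After line 1: d = {'a': 5}
After line 2 (setdefault adds 'b'=116): d = {'a': 5, 'b': 116}
After line 3 (setdefault 'a' no-op, already exists): d = {'a': 5, 'b': 116}
After line 4 (get('d', 3) returns default since 'd' not in d): d = {'a': 5, 'b': 116, 'c': 3}

{'a': 5, 'b': 116, 'c': 3}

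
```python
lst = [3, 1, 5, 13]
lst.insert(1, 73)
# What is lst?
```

[3, 73, 1, 5, 13]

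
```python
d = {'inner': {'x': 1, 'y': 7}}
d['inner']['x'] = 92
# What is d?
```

After line 1: d = {'inner': {'x': 1, 'y': 7}}
After line 2 (inner x overwritten): d = {'inner': {'x': 92, 'y': 7}}

{'inner': {'x': 92, 'y': 7}}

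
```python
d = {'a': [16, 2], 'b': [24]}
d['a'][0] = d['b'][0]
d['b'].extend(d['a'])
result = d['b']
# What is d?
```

After line 1: d = {'a': [16, 2], 'b': [24]}
After line 2 (a[0] = b[0] = 24): d = {'a': [24, 2], 'b': [24]}
After line 3 (b.extend(a) appends [24, 2]): d = {'a': [24, 2], 'b': [24, 24, 2]}
After line 4: result = d['b'] = [24, 24, 2]

{'a': [24, 2], 'b': [24, 24, 2]}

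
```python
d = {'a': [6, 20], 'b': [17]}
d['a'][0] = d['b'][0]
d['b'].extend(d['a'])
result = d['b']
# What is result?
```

After line 1: d = {'a': [6, 20], 'b': [17]}
After line 2 (a[0] = b[0] = 17): d = {'a': [17, 20], 'b': [17]}
After line 3 (b.extend(a) appends [17, 20]): d = {'a': [17, 20], 'b': [17, 17, 20]}
After line 4: result = d['b'] = [17, 17, 20]

[17, 17, 20]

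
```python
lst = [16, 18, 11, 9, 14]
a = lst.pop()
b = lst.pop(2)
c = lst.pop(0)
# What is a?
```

After line 1: lst = [16, 18, 11, 9, 14]
After line 2 (pop() -> a = 14): lst = [16, 18, 11, 9]
After line 3 (pop(2) -> b = 11): lst = [16, 18, 9]
After line 4 (pop(0) -> c = 16): lst = [18, 9]

14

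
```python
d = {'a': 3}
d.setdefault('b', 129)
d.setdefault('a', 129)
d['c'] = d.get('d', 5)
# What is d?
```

After line 1: d = {'a': 3}
After line 2 (setdefault adds 'b'=129): d = {'a': 3, 'b': 129}
After line 3 (setdefault 'a' no-op, already exists): d = {'a': 3, 'b': 129}
After line 4 (get('d', 5) returns default since 'd' not in d): d = {'a': 3, 'b': 129, 'c': 5}

{'a': 3, 'b': 129, 'c': 5}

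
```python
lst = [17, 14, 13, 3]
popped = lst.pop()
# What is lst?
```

[17, 14, 13]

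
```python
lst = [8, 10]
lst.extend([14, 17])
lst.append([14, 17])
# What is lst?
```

After line 1: lst = [8, 10]
After line 2 (extend unpacks [14, 17]): lst = [8, 10, 14, 17]
After line 3 (append adds [14, 17] as single element): lst = [8, 10, 14, 17, [14, 17]]

[8, 10, 14, 17, [14, 17]]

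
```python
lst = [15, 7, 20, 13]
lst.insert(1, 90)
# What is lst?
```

[15, 90, 7, 20, 13]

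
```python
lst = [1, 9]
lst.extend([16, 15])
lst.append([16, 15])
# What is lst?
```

After line 1: lst = [1, 9]
After line 2 (extend unpacks [16, 15]): lst = [1, 9, 16, 15]
After line 3 (append adds [16, 15] as single element): lst = [1, 9, 16, 15, [16, 15]]

[1, 9, 16, 15, [16, 15]]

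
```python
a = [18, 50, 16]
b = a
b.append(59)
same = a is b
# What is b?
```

After line 1: a = [18, 50, 16]
After line 2 (b = a is an alias, same object): a = [18, 50, 16], b = [18, 50, 16]
After line 3 (b.append mutates the shared list): a = [18, 50, 16, 59], b = [18, 50, 16, 59]
After line 4 (same = a is b; same object -> True): same = True

[18, 50, 16, 59]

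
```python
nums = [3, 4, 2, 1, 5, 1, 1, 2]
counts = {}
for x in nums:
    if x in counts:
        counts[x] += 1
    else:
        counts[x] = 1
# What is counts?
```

Initial: counts = {}, nums = [3, 4, 2, 1, 5, 1, 1, 2]
See 3: counts = {3: 1}
See 4: counts = {3: 1, 4: 1}
See 2: counts = {3: 1, 4: 1, 2: 1}
See 1: counts = {3: 1, 4: 1, 2: 1, 1: 1}
See 5: counts = {3: 1, 4: 1, 2: 1, 1: 1, 5: 1}
See 1: counts = {3: 1, 4: 1, 2: 1, 1: 2, 5: 1}
See 1: counts = {3: 1, 4: 1, 2: 1, 1: 3, 5: 1}
See 2: counts = {3: 1, 4: 1, 2: 2, 1: 3, 5: 1}

{3: 1, 4: 1, 2: 2, 1: 3, 5: 1}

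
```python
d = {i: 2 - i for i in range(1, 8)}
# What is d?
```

{1: 1, 2: 0, 3: -1, 4: -2, 5: -3, 6: -4, 7: -5}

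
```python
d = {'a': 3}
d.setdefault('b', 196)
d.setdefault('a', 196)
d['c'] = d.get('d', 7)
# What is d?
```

After line 1: d = {'a': 3}
After line 2 (setdefault adds 'b'=196): d = {'a': 3, 'b': 196}
After line 3 (setdefault 'a' no-op, already exists): d = {'a': 3, 'b': 196}
After line 4 (get('d', 7) returns default since 'd' not in d): d = {'a': 3, 'b': 196, 'c': 7}

{'a': 3, 'b': 196, 'c': 7}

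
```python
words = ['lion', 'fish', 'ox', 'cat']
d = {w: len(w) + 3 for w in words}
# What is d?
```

{'lion': 7, 'fish': 7, 'ox': 5, 'cat': 6}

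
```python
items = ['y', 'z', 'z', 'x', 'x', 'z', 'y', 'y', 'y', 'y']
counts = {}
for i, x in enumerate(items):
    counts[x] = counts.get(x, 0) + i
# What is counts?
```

Initial: counts = {}, items = ['y', 'z', 'z', 'x', 'x', 'z', 'y', 'y', 'y', 'y']
i=0, x='y': counts = {'y': 0}
i=1, x='z': counts = {'y': 0, 'z': 1}
i=2, x='z': counts = {'y': 0, 'z': 3}
i=3, x='x': counts = {'y': 0, 'z': 3, 'x': 3}
i=4, x='x': counts = {'y': 0, 'z': 3, 'x': 7}
i=5, x='z': counts = {'y': 0, 'z': 8, 'x': 7}
i=6, x='y': counts = {'y': 6, 'z': 8, 'x': 7}
i=7, x='y': counts = {'y': 13, 'z': 8, 'x': 7}
i=8, x='y': counts = {'y': 21, 'z': 8, 'x': 7}
i=9, x='y': counts = {'y': 30, 'z': 8, 'x': 7}

{'y': 30, 'z': 8, 'x': 7}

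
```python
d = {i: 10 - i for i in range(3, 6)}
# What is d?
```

{3: 7, 4: 6, 5: 5}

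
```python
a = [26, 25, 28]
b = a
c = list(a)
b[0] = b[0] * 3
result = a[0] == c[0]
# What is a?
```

After line 1: a = [26, 25, 28]
After line 2 (b = a, alias): a = [26, 25, 28], b = [26, 25, 28]
After line 3 (c = list(a) is a copy, new object): c = [26, 25, 28]
After line 4 (b[0] = 26 * 3 = 78; mutates shared a/b): a = b = [78, 25, 28], c = [26, 25, 28]
After line 5 (a[0] = 78, c[0] = 26; result = False)

[78, 25, 28]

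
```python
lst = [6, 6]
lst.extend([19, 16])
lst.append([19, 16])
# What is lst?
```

After line 1: lst = [6, 6]
After line 2 (extend unpacks [19, 16]): lst = [6, 6, 19, 16]
After line 3 (append adds [19, 16] as single element): lst = [6, 6, 19, 16, [19, 16]]

[6, 6, 19, 16, [19, 16]]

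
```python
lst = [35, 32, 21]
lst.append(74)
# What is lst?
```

[35, 32, 21, 74]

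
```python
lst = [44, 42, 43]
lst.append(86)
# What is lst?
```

[44, 42, 43, 86]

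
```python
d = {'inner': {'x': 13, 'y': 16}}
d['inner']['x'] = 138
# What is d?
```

After line 1: d = {'inner': {'x': 13, 'y': 16}}
After line 2 (inner x overwritten): d = {'inner': {'x': 138, 'y': 16}}

{'inner': {'x': 138, 'y': 16}}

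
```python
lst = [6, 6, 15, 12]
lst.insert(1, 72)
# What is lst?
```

[6, 72, 6, 15, 12]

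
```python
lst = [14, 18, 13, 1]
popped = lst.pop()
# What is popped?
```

1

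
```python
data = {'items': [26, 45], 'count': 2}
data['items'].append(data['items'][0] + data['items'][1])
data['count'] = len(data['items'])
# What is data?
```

After line 1: data = {'items': [26, 45], 'count': 2}
After line 2 (append 26 + 45 = 71): data = {'items': [26, 45, 71], 'count': 2}
After line 3 (count = len(items) = 3): data = {'items': [26, 45, 71], 'count': 3}

{'items': [26, 45, 71], 'count': 3}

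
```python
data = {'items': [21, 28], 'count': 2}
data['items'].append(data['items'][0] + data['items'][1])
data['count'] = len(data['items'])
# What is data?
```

After line 1: data = {'items': [21, 28], 'count': 2}
After line 2 (append 21 + 28 = 49): data = {'items': [21, 28, 49], 'count': 2}
After line 3 (count = len(items) = 3): data = {'items': [21, 28, 49], 'count': 3}

{'items': [21, 28, 49], 'count': 3}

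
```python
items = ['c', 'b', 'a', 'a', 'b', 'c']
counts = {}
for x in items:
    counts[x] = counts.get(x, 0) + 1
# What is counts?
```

Initial: counts = {}, items = ['c', 'b', 'a', 'a', 'b', 'c']
See 'c': counts = {'c': 1}
See 'b': counts = {'c': 1, 'b': 1}
See 'a': counts = {'c': 1, 'b': 1, 'a': 1}
See 'a': counts = {'c': 1, 'b': 1, 'a': 2}
See 'b': counts = {'c': 1, 'b': 2, 'a': 2}
See 'c': counts = {'c': 2, 'b': 2, 'a': 2}

{'c': 2, 'b': 2, 'a': 2}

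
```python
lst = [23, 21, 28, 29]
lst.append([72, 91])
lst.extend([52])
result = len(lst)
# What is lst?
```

After line 1: lst = [23, 21, 28, 29]
After line 2 (append adds [72, 91] as single element): lst = [23, 21, 28, 29, [72, 91]]
After line 3 (extend unpacks [52], adds 52): lst = [23, 21, 28, 29, [72, 91], 52]
After line 4: result = len(lst) = 6

[23, 21, 28, 29, [72, 91], 52]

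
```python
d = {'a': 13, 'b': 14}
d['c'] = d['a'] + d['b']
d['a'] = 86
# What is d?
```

After line 1: d = {'a': 13, 'b': 14}
After line 2 (d['c'] = 13 + 14): d = {'a': 13, 'b': 14, 'c': 27}
After line 3: d = {'a': 86, 'b': 14, 'c': 27}

{'a': 86, 'b': 14, 'c': 27}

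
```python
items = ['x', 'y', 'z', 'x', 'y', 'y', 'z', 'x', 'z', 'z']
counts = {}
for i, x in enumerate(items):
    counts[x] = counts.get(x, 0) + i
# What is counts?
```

Initial: counts = {}, items = ['x', 'y', 'z', 'x', 'y', 'y', 'z', 'x', 'z', 'z']
i=0, x='x': counts = {'x': 0}
i=1, x='y': counts = {'x': 0, 'y': 1}
i=2, x='z': counts = {'x': 0, 'y': 1, 'z': 2}
i=3, x='x': counts = {'x': 3, 'y': 1, 'z': 2}
i=4, x='y': counts = {'x': 3, 'y': 5, 'z': 2}
i=5, x='y': counts = {'x': 3, 'y': 10, 'z': 2}
i=6, x='z': counts = {'x': 3, 'y': 10, 'z': 8}
i=7, x='x': counts = {'x': 10, 'y': 10, 'z': 8}
i=8, x='z': counts = {'x': 10, 'y': 10, 'z': 16}
i=9, x='z': counts = {'x': 10, 'y': 10, 'z': 25}

{'x': 10, 'y': 10, 'z': 25}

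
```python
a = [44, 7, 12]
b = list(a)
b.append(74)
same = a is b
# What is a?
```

After line 1: a = [44, 7, 12]
After line 2 (b = list(a) is a shallow copy, new object): a = [44, 7, 12], b = [44, 7, 12]
After line 3 (append only mutates b): a = [44, 7, 12], b = [44, 7, 12, 74]
After line 4 (same = a is b; different objects -> False): same = False

[44, 7, 12]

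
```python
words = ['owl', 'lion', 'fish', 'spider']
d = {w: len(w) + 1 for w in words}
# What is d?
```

{'owl': 4, 'lion': 5, 'fish': 5, 'spider': 7}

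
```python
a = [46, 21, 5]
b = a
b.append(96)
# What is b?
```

After line 1: a = [46, 21, 5]
After line 2 (b = a is an alias, same object): a = [46, 21, 5], b = [46, 21, 5]
After line 3 (b.append mutates the shared list): a = [46, 21, 5, 96], b = [46, 21, 5, 96]

[46, 21, 5, 96]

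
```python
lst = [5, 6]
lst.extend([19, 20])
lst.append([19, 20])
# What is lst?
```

After line 1: lst = [5, 6]
After line 2 (extend unpacks [19, 20]): lst = [5, 6, 19, 20]
After line 3 (append adds [19, 20] as single element): lst = [5, 6, 19, 20, [19, 20]]

[5, 6, 19, 20, [19, 20]]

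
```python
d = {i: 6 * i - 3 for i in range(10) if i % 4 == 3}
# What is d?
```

{3: 15, 7: 39}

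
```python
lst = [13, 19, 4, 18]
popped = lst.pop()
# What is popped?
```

18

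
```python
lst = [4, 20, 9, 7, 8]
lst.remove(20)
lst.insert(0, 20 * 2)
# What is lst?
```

After line 1: lst = [4, 20, 9, 7, 8]
After line 2 (remove first 20): lst = [4, 9, 7, 8]
After line 3 (insert 40 at index 0): lst = [40, 4, 9, 7, 8]

[40, 4, 9, 7, 8]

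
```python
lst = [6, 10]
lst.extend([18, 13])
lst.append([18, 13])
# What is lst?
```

After line 1: lst = [6, 10]
After line 2 (extend unpacks [18, 13]): lst = [6, 10, 18, 13]
After line 3 (append adds [18, 13] as single element): lst = [6, 10, 18, 13, [18, 13]]

[6, 10, 18, 13, [18, 13]]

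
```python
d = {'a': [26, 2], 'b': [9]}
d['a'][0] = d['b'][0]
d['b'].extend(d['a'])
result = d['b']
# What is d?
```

After line 1: d = {'a': [26, 2], 'b': [9]}
After line 2 (a[0] = b[0] = 9): d = {'a': [9, 2], 'b': [9]}
After line 3 (b.extend(a) appends [9, 2]): d = {'a': [9, 2], 'b': [9, 9, 2]}
After line 4: result = d['b'] = [9, 9, 2]

{'a': [9, 2], 'b': [9, 9, 2]}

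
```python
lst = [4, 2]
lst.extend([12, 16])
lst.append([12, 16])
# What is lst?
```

After line 1: lst = [4, 2]
After line 2 (extend unpacks [12, 16]): lst = [4, 2, 12, 16]
After line 3 (append adds [12, 16] as single element): lst = [4, 2, 12, 16, [12, 16]]

[4, 2, 12, 16, [12, 16]]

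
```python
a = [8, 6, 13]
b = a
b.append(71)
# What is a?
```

After line 1: a = [8, 6, 13]
After line 2 (b = a is an alias, same object): a = [8, 6, 13], b = [8, 6, 13]
After line 3 (b.append mutates the shared list): a = [8, 6, 13, 71], b = [8, 6, 13, 71]

[8, 6, 13, 71]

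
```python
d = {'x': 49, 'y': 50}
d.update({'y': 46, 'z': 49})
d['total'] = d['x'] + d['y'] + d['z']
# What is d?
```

After line 1: d = {'x': 49, 'y': 50}
After line 2 (y overwritten, z added): d = {'x': 49, 'y': 46, 'z': 49}
After line 3 (total = 49 + 46 + 49 = 144): d = {'x': 49, 'y': 46, 'z': 49, 'total': 144}

{'x': 49, 'y': 46, 'z': 49, 'total': 144}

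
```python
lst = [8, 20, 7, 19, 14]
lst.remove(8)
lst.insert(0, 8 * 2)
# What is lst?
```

After line 1: lst = [8, 20, 7, 19, 14]
After line 2 (remove first 8): lst = [20, 7, 19, 14]
After line 3 (insert 16 at index 0): lst = [16, 20, 7, 19, 14]

[16, 20, 7, 19, 14]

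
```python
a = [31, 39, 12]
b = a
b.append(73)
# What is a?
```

After line 1: a = [31, 39, 12]
After line 2 (b = a is an alias, same object): a = [31, 39, 12], b = [31, 39, 12]
After line 3 (b.append mutates the shared list): a = [31, 39, 12, 73], b = [31, 39, 12, 73]

[31, 39, 12, 73]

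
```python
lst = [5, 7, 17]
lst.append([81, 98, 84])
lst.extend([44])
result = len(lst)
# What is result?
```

After line 1: lst = [5, 7, 17]
After line 2 (append adds [81, 98, 84] as single element): lst = [5, 7, 17, [81, 98, 84]]
After line 3 (extend unpacks [44], adds 44): lst = [5, 7, 17, [81, 98, 84], 44]
After line 4: result = len(lst) = 5

5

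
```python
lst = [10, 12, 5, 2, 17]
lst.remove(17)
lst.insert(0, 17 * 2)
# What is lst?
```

After line 1: lst = [10, 12, 5, 2, 17]
After line 2 (remove first 17): lst = [10, 12, 5, 2]
After line 3 (insert 34 at index 0): lst = [34, 10, 12, 5, 2]

[34, 10, 12, 5, 2]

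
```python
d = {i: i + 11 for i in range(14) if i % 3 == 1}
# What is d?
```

{1: 12, 4: 15, 7: 18, 10: 21, 13: 24}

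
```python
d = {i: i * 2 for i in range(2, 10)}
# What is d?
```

{2: 4, 3: 6, 4: 8, 5: 10, 6: 12, 7: 14, 8: 16, 9: 18}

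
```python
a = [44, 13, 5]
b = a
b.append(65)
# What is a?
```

After line 1: a = [44, 13, 5]
After line 2 (b = a is an alias, same object): a = [44, 13, 5], b = [44, 13, 5]
After line 3 (b.append mutates the shared list): a = [44, 13, 5, 65], b = [44, 13, 5, 65]

[44, 13, 5, 65]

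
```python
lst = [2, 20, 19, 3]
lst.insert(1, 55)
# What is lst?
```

[2, 55, 20, 19, 3]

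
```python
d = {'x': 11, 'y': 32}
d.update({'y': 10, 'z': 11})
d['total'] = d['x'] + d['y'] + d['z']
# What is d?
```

After line 1: d = {'x': 11, 'y': 32}
After line 2 (y overwritten, z added): d = {'x': 11, 'y': 10, 'z': 11}
After line 3 (total = 11 + 10 + 11 = 32): d = {'x': 11, 'y': 10, 'z': 11, 'total': 32}

{'x': 11, 'y': 10, 'z': 11, 'total': 32}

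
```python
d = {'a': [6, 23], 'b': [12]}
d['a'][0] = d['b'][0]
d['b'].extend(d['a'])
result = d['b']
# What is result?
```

After line 1: d = {'a': [6, 23], 'b': [12]}
After line 2 (a[0] = b[0] = 12): d = {'a': [12, 23], 'b': [12]}
After line 3 (b.extend(a) appends [12, 23]): d = {'a': [12, 23], 'b': [12, 12, 23]}
After line 4: result = d['b'] = [12, 12, 23]

[12, 12, 23]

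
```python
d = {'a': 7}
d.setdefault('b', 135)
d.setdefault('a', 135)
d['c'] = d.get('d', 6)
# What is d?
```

After line 1: d = {'a': 7}
After line 2 (setdefault adds 'b'=135): d = {'a': 7, 'b': 135}
After line 3 (setdefault 'a' no-op, already exists): d = {'a': 7, 'b': 135}
After line 4 (get('d', 6) returns default since 'd' not in d): d = {'a': 7, 'b': 135, 'c': 6}

{'a': 7, 'b': 135, 'c': 6}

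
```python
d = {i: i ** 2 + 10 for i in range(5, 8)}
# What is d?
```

{5: 35, 6: 46, 7: 59}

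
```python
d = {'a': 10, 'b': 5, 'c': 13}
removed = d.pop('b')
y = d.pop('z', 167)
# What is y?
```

After line 1: d = {'a': 10, 'b': 5, 'c': 13}
After line 2 (pop 'b' returns 5): d = {'a': 10, 'c': 13}, removed = 5
After line 3 (pop 'z' missing, returns default 167): d = {'a': 10, 'c': 13}, y = 167

167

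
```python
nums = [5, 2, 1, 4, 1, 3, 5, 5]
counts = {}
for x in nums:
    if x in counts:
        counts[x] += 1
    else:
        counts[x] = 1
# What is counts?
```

Initial: counts = {}, nums = [5, 2, 1, 4, 1, 3, 5, 5]
See 5: counts = {5: 1}
See 2: counts = {5: 1, 2: 1}
See 1: counts = {5: 1, 2: 1, 1: 1}
See 4: counts = {5: 1, 2: 1, 1: 1, 4: 1}
See 1: counts = {5: 1, 2: 1, 1: 2, 4: 1}
See 3: counts = {5: 1, 2: 1, 1: 2, 4: 1, 3: 1}
See 5: counts = {5: 2, 2: 1, 1: 2, 4: 1, 3: 1}
See 5: counts = {5: 3, 2: 1, 1: 2, 4: 1, 3: 1}

{5: 3, 2: 1, 1: 2, 4: 1, 3: 1}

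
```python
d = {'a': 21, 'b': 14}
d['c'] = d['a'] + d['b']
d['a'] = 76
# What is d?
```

After line 1: d = {'a': 21, 'b': 14}
After line 2 (d['c'] = 21 + 14): d = {'a': 21, 'b': 14, 'c': 35}
After line 3: d = {'a': 76, 'b': 14, 'c': 35}

{'a': 76, 'b': 14, 'c': 35}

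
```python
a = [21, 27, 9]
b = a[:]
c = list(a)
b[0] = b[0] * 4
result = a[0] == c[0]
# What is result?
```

After line 1: a = [21, 27, 9]
After line 2 (b = a[:], copy): a = [21, 27, 9], b = [21, 27, 9]
After line 3 (c = list(a) is a copy, new object): c = [21, 27, 9]
After line 4 (b[0] = 21 * 4 = 84; only b mutates (copy)): a = [21, 27, 9], b = [84, 27, 9], c = [21, 27, 9]
After line 5 (a[0] = 21, c[0] = 21; result = True)

True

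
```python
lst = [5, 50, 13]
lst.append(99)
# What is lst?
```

[5, 50, 13, 99]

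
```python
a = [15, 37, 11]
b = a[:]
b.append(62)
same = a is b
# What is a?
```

After line 1: a = [15, 37, 11]
After line 2 (b = a[:] is a shallow copy, new object): a = [15, 37, 11], b = [15, 37, 11]
After line 3 (append only mutates b): a = [15, 37, 11], b = [15, 37, 11, 62]
After line 4 (same = a is b; different objects -> False): same = False

[15, 37, 11]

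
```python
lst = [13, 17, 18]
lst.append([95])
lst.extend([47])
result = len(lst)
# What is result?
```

After line 1: lst = [13, 17, 18]
After line 2 (append adds [95] as single element): lst = [13, 17, 18, [95]]
After line 3 (extend unpacks [47], adds 47): lst = [13, 17, 18, [95], 47]
After line 4: result = len(lst) = 5

5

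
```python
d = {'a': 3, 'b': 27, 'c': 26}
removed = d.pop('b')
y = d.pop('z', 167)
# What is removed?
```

After line 1: d = {'a': 3, 'b': 27, 'c': 26}
After line 2 (pop 'b' returns 27): d = {'a': 3, 'c': 26}, removed = 27
After line 3 (pop 'z' missing, returns default 167): d = {'a': 3, 'c': 26}, y = 167

27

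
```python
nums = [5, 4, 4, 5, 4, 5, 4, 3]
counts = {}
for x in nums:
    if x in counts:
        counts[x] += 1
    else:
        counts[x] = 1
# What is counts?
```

Initial: counts = {}, nums = [5, 4, 4, 5, 4, 5, 4, 3]
See 5: counts = {5: 1}
See 4: counts = {5: 1, 4: 1}
See 4: counts = {5: 1, 4: 2}
See 5: counts = {5: 2, 4: 2}
See 4: counts = {5: 2, 4: 3}
See 5: counts = {5: 3, 4: 3}
See 4: counts = {5: 3, 4: 4}
See 3: counts = {5: 3, 4: 4, 3: 1}

{5: 3, 4: 4, 3: 1}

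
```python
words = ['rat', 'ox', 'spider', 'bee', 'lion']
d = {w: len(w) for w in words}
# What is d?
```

{'rat': 3, 'ox': 2, 'spider': 6, 'bee': 3, 'lion': 4}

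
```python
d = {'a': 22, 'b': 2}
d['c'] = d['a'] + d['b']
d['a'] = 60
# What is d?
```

After line 1: d = {'a': 22, 'b': 2}
After line 2 (d['c'] = 22 + 2): d = {'a': 22, 'b': 2, 'c': 24}
After line 3: d = {'a': 60, 'b': 2, 'c': 24}

{'a': 60, 'b': 2, 'c': 24}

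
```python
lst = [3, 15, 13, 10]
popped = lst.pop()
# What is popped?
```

10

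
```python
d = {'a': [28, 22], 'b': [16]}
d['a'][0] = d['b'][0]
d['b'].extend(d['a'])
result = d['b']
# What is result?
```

After line 1: d = {'a': [28, 22], 'b': [16]}
After line 2 (a[0] = b[0] = 16): d = {'a': [16, 22], 'b': [16]}
After line 3 (b.extend(a) appends [16, 22]): d = {'a': [16, 22], 'b': [16, 16, 22]}
After line 4: result = d['b'] = [16, 16, 22]

[16, 16, 22]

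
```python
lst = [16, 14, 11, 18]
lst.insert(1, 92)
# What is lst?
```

[16, 92, 14, 11, 18]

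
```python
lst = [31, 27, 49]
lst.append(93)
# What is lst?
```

[31, 27, 49, 93]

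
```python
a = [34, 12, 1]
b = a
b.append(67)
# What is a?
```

After line 1: a = [34, 12, 1]
After line 2 (b = a is an alias, same object): a = [34, 12, 1], b = [34, 12, 1]
After line 3 (b.append mutates the shared list): a = [34, 12, 1, 67], b = [34, 12, 1, 67]

[34, 12, 1, 67]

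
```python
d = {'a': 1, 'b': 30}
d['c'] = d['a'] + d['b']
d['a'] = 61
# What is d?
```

After line 1: d = {'a': 1, 'b': 30}
After line 2 (d['c'] = 1 + 30): d = {'a': 1, 'b': 30, 'c': 31}
After line 3: d = {'a': 61, 'b': 30, 'c': 31}

{'a': 61, 'b': 30, 'c': 31}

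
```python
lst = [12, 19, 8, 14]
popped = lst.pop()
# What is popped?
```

14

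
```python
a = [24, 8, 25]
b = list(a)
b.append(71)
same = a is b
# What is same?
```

After line 1: a = [24, 8, 25]
After line 2 (b = list(a) is a shallow copy, new object): a = [24, 8, 25], b = [24, 8, 25]
After line 3 (append only mutates b): a = [24, 8, 25], b = [24, 8, 25, 71]
After line 4 (same = a is b; different objects -> False): same = False

False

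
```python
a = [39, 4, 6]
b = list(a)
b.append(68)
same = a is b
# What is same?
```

After line 1: a = [39, 4, 6]
After line 2 (b = list(a) is a shallow copy, new object): a = [39, 4, 6], b = [39, 4, 6]
After line 3 (append only mutates b): a = [39, 4, 6], b = [39, 4, 6, 68]
After line 4 (same = a is b; different objects -> False): same = False

False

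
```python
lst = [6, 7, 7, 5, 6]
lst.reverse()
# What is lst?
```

[6, 5, 7, 7, 6]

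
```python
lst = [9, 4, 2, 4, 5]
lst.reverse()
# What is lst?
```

[5, 4, 2, 4, 9]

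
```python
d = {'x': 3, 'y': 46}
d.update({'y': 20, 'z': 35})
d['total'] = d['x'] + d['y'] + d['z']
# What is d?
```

After line 1: d = {'x': 3, 'y': 46}
After line 2 (y overwritten, z added): d = {'x': 3, 'y': 20, 'z': 35}
After line 3 (total = 3 + 20 + 35 = 58): d = {'x': 3, 'y': 20, 'z': 35, 'total': 58}

{'x': 3, 'y': 20, 'z': 35, 'total': 58}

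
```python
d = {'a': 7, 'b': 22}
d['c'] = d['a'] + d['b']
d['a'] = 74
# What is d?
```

After line 1: d = {'a': 7, 'b': 22}
After line 2 (d['c'] = 7 + 22): d = {'a': 7, 'b': 22, 'c': 29}
After line 3: d = {'a': 74, 'b': 22, 'c': 29}

{'a': 74, 'b': 22, 'c': 29}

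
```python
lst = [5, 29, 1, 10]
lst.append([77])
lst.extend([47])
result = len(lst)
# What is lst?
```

After line 1: lst = [5, 29, 1, 10]
After line 2 (append adds [77] as single element): lst = [5, 29, 1, 10, [77]]
After line 3 (extend unpacks [47], adds 47): lst = [5, 29, 1, 10, [77], 47]
After line 4: result = len(lst) = 6

[5, 29, 1, 10, [77], 47]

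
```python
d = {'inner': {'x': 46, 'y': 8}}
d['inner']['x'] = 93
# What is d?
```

After line 1: d = {'inner': {'x': 46, 'y': 8}}
After line 2 (inner x overwritten): d = {'inner': {'x': 93, 'y': 8}}

{'inner': {'x': 93, 'y': 8}}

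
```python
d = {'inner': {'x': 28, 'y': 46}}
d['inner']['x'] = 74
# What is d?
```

After line 1: d = {'inner': {'x': 28, 'y': 46}}
After line 2 (inner x overwritten): d = {'inner': {'x': 74, 'y': 46}}

{'inner': {'x': 74, 'y': 46}}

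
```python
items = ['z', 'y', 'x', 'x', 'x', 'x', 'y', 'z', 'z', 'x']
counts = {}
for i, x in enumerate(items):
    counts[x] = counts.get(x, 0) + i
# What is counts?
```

Initial: counts = {}, items = ['z', 'y', 'x', 'x', 'x', 'x', 'y', 'z', 'z', 'x']
i=0, x='z': counts = {'z': 0}
i=1, x='y': counts = {'z': 0, 'y': 1}
i=2, x='x': counts = {'z': 0, 'y': 1, 'x': 2}
i=3, x='x': counts = {'z': 0, 'y': 1, 'x': 5}
i=4, x='x': counts = {'z': 0, 'y': 1, 'x': 9}
i=5, x='x': counts = {'z': 0, 'y': 1, 'x': 14}
i=6, x='y': counts = {'z': 0, 'y': 7, 'x': 14}
i=7, x='z': counts = {'z': 7, 'y': 7, 'x': 14}
i=8, x='z': counts = {'z': 15, 'y': 7, 'x': 14}
i=9, x='x': counts = {'z': 15, 'y': 7, 'x': 23}

{'z': 15, 'y': 7, 'x': 23}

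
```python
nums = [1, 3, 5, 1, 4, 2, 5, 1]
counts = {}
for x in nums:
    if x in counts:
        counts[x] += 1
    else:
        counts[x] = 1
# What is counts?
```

Initial: counts = {}, nums = [1, 3, 5, 1, 4, 2, 5, 1]
See 1: counts = {1: 1}
See 3: counts = {1: 1, 3: 1}
See 5: counts = {1: 1, 3: 1, 5: 1}
See 1: counts = {1: 2, 3: 1, 5: 1}
See 4: counts = {1: 2, 3: 1, 5: 1, 4: 1}
See 2: counts = {1: 2, 3: 1, 5: 1, 4: 1, 2: 1}
See 5: counts = {1: 2, 3: 1, 5: 2, 4: 1, 2: 1}
See 1: counts = {1: 3, 3: 1, 5: 2, 4: 1, 2: 1}

{1: 3, 3: 1, 5: 2, 4: 1, 2: 1}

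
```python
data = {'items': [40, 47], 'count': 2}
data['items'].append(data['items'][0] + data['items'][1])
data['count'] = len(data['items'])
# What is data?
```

After line 1: data = {'items': [40, 47], 'count': 2}
After line 2 (append 40 + 47 = 87): data = {'items': [40, 47, 87], 'count': 2}
After line 3 (count = len(items) = 3): data = {'items': [40, 47, 87], 'count': 3}

{'items': [40, 47, 87], 'count': 3}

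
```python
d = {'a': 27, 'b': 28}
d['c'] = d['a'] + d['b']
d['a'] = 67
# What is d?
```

After line 1: d = {'a': 27, 'b': 28}
After line 2 (d['c'] = 27 + 28): d = {'a': 27, 'b': 28, 'c': 55}
After line 3: d = {'a': 67, 'b': 28, 'c': 55}

{'a': 67, 'b': 28, 'c': 55}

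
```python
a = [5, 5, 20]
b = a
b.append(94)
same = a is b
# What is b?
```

After line 1: a = [5, 5, 20]
After line 2 (b = a is an alias, same object): a = [5, 5, 20], b = [5, 5, 20]
After line 3 (b.append mutates the shared list): a = [5, 5, 20, 94], b = [5, 5, 20, 94]
After line 4 (same = a is b; same object -> True): same = True

[5, 5, 20, 94]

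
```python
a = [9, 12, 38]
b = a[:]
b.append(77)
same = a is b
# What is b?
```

After line 1: a = [9, 12, 38]
After line 2 (b = a[:] is a shallow copy, new object): a = [9, 12, 38], b = [9, 12, 38]
After line 3 (append only mutates b): a = [9, 12, 38], b = [9, 12, 38, 77]
After line 4 (same = a is b; different objects -> False): same = False

[9, 12, 38, 77]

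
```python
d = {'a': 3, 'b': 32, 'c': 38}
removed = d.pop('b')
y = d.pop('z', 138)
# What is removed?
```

After line 1: d = {'a': 3, 'b': 32, 'c': 38}
After line 2 (pop 'b' returns 32): d = {'a': 3, 'c': 38}, removed = 32
After line 3 (pop 'z' missing, returns default 138): d = {'a': 3, 'c': 38}, y = 138

32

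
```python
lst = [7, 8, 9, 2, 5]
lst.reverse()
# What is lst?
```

[5, 2, 9, 8, 7]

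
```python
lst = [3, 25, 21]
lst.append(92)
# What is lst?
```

[3, 25, 21, 92]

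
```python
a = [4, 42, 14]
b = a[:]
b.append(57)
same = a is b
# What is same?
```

After line 1: a = [4, 42, 14]
After line 2 (b = a[:] is a shallow copy, new object): a = [4, 42, 14], b = [4, 42, 14]
After line 3 (append only mutates b): a = [4, 42, 14], b = [4, 42, 14, 57]
After line 4 (same = a is b; different objects -> False): same = False

False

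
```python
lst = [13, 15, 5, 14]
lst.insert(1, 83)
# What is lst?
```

[13, 83, 15, 5, 14]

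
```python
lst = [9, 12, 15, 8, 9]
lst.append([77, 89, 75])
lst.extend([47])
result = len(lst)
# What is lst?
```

After line 1: lst = [9, 12, 15, 8, 9]
After line 2 (append adds [77, 89, 75] as single element): lst = [9, 12, 15, 8, 9, [77, 89, 75]]
After line 3 (extend unpacks [47], adds 47): lst = [9, 12, 15, 8, 9, [77, 89, 75], 47]
After line 4: result = len(lst) = 7

[9, 12, 15, 8, 9, [77, 89, 75], 47]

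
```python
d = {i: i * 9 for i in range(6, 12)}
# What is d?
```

{6: 54, 7: 63, 8: 72, 9: 81, 10: 90, 11: 99}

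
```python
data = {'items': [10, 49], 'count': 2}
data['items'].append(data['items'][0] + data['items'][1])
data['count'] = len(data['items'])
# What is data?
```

After line 1: data = {'items': [10, 49], 'count': 2}
After line 2 (append 10 + 49 = 59): data = {'items': [10, 49, 59], 'count': 2}
After line 3 (count = len(items) = 3): data = {'items': [10, 49, 59], 'count': 3}

{'items': [10, 49, 59], 'count': 3}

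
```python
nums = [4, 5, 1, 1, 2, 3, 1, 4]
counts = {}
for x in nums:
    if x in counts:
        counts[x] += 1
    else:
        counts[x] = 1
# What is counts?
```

Initial: counts = {}, nums = [4, 5, 1, 1, 2, 3, 1, 4]
See 4: counts = {4: 1}
See 5: counts = {4: 1, 5: 1}
See 1: counts = {4: 1, 5: 1, 1: 1}
See 1: counts = {4: 1, 5: 1, 1: 2}
See 2: counts = {4: 1, 5: 1, 1: 2, 2: 1}
See 3: counts = {4: 1, 5: 1, 1: 2, 2: 1, 3: 1}
See 1: counts = {4: 1, 5: 1, 1: 3, 2: 1, 3: 1}
See 4: counts = {4: 2, 5: 1, 1: 3, 2: 1, 3: 1}

{4: 2, 5: 1, 1: 3, 2: 1, 3: 1}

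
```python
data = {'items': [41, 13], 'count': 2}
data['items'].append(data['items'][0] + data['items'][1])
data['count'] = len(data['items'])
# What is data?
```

After line 1: data = {'items': [41, 13], 'count': 2}
After line 2 (append 41 + 13 = 54): data = {'items': [41, 13, 54], 'count': 2}
After line 3 (count = len(items) = 3): data = {'items': [41, 13, 54], 'count': 3}

{'items': [41, 13, 54], 'count': 3}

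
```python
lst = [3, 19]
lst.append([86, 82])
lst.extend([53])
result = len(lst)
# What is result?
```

After line 1: lst = [3, 19]
After line 2 (append adds [86, 82] as single element): lst = [3, 19, [86, 82]]
After line 3 (extend unpacks [53], adds 53): lst = [3, 19, [86, 82], 53]
After line 4: result = len(lst) = 4

4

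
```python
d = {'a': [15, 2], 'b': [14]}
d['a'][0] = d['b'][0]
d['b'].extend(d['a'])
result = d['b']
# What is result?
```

After line 1: d = {'a': [15, 2], 'b': [14]}
After line 2 (a[0] = b[0] = 14): d = {'a': [14, 2], 'b': [14]}
After line 3 (b.extend(a) appends [14, 2]): d = {'a': [14, 2], 'b': [14, 14, 2]}
After line 4: result = d['b'] = [14, 14, 2]

[14, 14, 2]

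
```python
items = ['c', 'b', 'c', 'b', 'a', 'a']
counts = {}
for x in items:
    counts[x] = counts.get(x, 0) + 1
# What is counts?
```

Initial: counts = {}, items = ['c', 'b', 'c', 'b', 'a', 'a']
See 'c': counts = {'c': 1}
See 'b': counts = {'c': 1, 'b': 1}
See 'c': counts = {'c': 2, 'b': 1}
See 'b': counts = {'c': 2, 'b': 2}
See 'a': counts = {'c': 2, 'b': 2, 'a': 1}
See 'a': counts = {'c': 2, 'b': 2, 'a': 2}

{'c': 2, 'b': 2, 'a': 2}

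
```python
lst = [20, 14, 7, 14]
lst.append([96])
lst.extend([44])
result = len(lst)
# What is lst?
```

After line 1: lst = [20, 14, 7, 14]
After line 2 (append adds [96] as single element): lst = [20, 14, 7, 14, [96]]
After line 3 (extend unpacks [44], adds 44): lst = [20, 14, 7, 14, [96], 44]
After line 4: result = len(lst) = 6

[20, 14, 7, 14, [96], 44]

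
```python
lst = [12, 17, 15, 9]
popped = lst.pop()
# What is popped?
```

9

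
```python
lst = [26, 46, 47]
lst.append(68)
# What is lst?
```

[26, 46, 47, 68]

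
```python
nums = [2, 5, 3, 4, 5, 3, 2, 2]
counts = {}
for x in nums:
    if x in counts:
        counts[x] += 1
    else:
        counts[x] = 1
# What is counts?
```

Initial: counts = {}, nums = [2, 5, 3, 4, 5, 3, 2, 2]
See 2: counts = {2: 1}
See 5: counts = {2: 1, 5: 1}
See 3: counts = {2: 1, 5: 1, 3: 1}
See 4: counts = {2: 1, 5: 1, 3: 1, 4: 1}
See 5: counts = {2: 1, 5: 2, 3: 1, 4: 1}
See 3: counts = {2: 1, 5: 2, 3: 2, 4: 1}
See 2: counts = {2: 2, 5: 2, 3: 2, 4: 1}
See 2: counts = {2: 3, 5: 2, 3: 2, 4: 1}

{2: 3, 5: 2, 3: 2, 4: 1}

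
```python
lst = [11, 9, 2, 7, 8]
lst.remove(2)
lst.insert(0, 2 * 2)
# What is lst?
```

After line 1: lst = [11, 9, 2, 7, 8]
After line 2 (remove first 2): lst = [11, 9, 7, 8]
After line 3 (insert 4 at index 0): lst = [4, 11, 9, 7, 8]

[4, 11, 9, 7, 8]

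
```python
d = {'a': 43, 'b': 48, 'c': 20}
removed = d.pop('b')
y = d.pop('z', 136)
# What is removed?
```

After line 1: d = {'a': 43, 'b': 48, 'c': 20}
After line 2 (pop 'b' returns 48): d = {'a': 43, 'c': 20}, removed = 48
After line 3 (pop 'z' missing, returns default 136): d = {'a': 43, 'c': 20}, y = 136

48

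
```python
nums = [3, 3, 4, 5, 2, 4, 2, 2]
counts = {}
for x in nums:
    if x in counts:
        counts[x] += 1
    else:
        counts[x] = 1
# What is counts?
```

Initial: counts = {}, nums = [3, 3, 4, 5, 2, 4, 2, 2]
See 3: counts = {3: 1}
See 3: counts = {3: 2}
See 4: counts = {3: 2, 4: 1}
See 5: counts = {3: 2, 4: 1, 5: 1}
See 2: counts = {3: 2, 4: 1, 5: 1, 2: 1}
See 4: counts = {3: 2, 4: 2, 5: 1, 2: 1}
See 2: counts = {3: 2, 4: 2, 5: 1, 2: 2}
See 2: counts = {3: 2, 4: 2, 5: 1, 2: 3}

{3: 2, 4: 2, 5: 1, 2: 3}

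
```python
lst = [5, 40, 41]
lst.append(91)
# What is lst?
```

[5, 40, 41, 91]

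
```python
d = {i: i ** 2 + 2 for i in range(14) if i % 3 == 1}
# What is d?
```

{1: 3, 4: 18, 7: 51, 10: 102, 13: 171}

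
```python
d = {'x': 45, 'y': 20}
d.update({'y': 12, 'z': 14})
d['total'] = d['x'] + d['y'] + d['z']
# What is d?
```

After line 1: d = {'x': 45, 'y': 20}
After line 2 (y overwritten, z added): d = {'x': 45, 'y': 12, 'z': 14}
After line 3 (total = 45 + 12 + 14 = 71): d = {'x': 45, 'y': 12, 'z': 14, 'total': 71}

{'x': 45, 'y': 12, 'z': 14, 'total': 71}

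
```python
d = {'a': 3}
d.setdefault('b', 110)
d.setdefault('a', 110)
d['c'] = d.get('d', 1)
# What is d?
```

After line 1: d = {'a': 3}
After line 2 (setdefault adds 'b'=110): d = {'a': 3, 'b': 110}
After line 3 (setdefault 'a' no-op, already exists): d = {'a': 3, 'b': 110}
After line 4 (get('d', 1) returns default since 'd' not in d): d = {'a': 3, 'b': 110, 'c': 1}

{'a': 3, 'b': 110, 'c': 1}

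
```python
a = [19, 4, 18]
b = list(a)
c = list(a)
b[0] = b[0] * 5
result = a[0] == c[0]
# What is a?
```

After line 1: a = [19, 4, 18]
After line 2 (b = list(a), copy): a = [19, 4, 18], b = [19, 4, 18]
After line 3 (c = list(a) is a copy, new object): c = [19, 4, 18]
After line 4 (b[0] = 19 * 5 = 95; only b mutates (copy)): a = [19, 4, 18], b = [95, 4, 18], c = [19, 4, 18]
After line 5 (a[0] = 19, c[0] = 19; result = True)

[19, 4, 18]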